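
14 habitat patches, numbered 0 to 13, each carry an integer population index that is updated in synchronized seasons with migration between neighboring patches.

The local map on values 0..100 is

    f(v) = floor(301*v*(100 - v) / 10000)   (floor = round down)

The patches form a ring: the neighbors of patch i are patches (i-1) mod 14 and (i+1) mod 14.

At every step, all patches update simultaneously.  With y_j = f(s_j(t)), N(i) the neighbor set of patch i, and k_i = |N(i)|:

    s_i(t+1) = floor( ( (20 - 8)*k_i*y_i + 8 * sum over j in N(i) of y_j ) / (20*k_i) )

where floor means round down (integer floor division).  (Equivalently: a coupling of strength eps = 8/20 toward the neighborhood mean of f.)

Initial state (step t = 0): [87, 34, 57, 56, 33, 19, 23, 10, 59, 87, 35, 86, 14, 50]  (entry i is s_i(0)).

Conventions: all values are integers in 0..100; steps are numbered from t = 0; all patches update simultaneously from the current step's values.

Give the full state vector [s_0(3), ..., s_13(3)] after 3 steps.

Answer: [60, 64, 68, 68, 64, 60, 59, 59, 58, 57, 57, 58, 59, 59]

Derivation:
t=0: [87, 34, 57, 56, 33, 19, 23, 10, 59, 87, 35, 86, 14, 50]
t=1: [48, 61, 72, 72, 63, 51, 46, 41, 55, 48, 54, 42, 43, 59]
t=2: [73, 69, 62, 62, 69, 73, 73, 72, 73, 74, 74, 73, 72, 72]
t=3: [60, 64, 68, 68, 64, 60, 59, 59, 58, 57, 57, 58, 59, 59]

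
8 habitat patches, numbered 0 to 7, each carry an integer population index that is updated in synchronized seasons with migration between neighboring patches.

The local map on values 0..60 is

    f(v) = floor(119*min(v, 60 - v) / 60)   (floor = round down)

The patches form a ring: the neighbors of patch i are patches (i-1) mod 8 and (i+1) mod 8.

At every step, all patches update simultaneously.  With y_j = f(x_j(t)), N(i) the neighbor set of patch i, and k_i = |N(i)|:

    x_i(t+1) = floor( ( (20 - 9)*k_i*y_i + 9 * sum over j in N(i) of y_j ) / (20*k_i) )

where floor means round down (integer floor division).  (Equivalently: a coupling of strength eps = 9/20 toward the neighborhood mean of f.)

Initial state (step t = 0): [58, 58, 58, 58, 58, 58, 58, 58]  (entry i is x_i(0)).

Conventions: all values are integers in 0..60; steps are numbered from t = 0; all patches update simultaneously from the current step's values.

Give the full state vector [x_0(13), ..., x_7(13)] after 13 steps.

Answer: [45, 45, 45, 45, 45, 45, 45, 45]

Derivation:
t=0: [58, 58, 58, 58, 58, 58, 58, 58]
t=1: [3, 3, 3, 3, 3, 3, 3, 3]
t=2: [5, 5, 5, 5, 5, 5, 5, 5]
t=3: [9, 9, 9, 9, 9, 9, 9, 9]
t=4: [17, 17, 17, 17, 17, 17, 17, 17]
t=5: [33, 33, 33, 33, 33, 33, 33, 33]
t=6: [53, 53, 53, 53, 53, 53, 53, 53]
t=7: [13, 13, 13, 13, 13, 13, 13, 13]
t=8: [25, 25, 25, 25, 25, 25, 25, 25]
t=9: [49, 49, 49, 49, 49, 49, 49, 49]
t=10: [21, 21, 21, 21, 21, 21, 21, 21]
t=11: [41, 41, 41, 41, 41, 41, 41, 41]
t=12: [37, 37, 37, 37, 37, 37, 37, 37]
t=13: [45, 45, 45, 45, 45, 45, 45, 45]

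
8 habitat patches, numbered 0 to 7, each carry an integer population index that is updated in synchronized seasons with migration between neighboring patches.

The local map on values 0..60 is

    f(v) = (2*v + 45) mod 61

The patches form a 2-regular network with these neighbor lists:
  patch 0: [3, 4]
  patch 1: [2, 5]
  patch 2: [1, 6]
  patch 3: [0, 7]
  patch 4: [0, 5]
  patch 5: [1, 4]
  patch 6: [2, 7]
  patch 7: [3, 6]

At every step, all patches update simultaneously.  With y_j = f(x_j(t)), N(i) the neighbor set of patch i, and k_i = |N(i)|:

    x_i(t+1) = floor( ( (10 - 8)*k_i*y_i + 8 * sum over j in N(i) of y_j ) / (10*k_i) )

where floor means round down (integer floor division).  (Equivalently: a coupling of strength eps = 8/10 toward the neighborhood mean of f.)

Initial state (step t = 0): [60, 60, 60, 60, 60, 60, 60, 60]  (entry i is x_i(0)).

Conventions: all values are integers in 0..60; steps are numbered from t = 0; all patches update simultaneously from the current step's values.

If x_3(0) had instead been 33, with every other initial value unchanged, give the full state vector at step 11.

Answer: [14, 28, 28, 11, 12, 28, 12, 14]
Key observation: This trace re-runs the system from the modified initial state.

Derivation:
t=0: [60, 60, 60, 33, 60, 60, 60, 60]
t=1: [45, 43, 43, 44, 43, 43, 43, 45]
t=2: [10, 9, 9, 12, 10, 9, 10, 10]
t=3: [5, 2, 2, 4, 3, 2, 3, 5]
t=4: [52, 49, 49, 54, 51, 49, 51, 52]
t=5: [27, 21, 22, 27, 24, 22, 24, 27]
t=6: [35, 27, 28, 38, 32, 28, 32, 35]
t=7: [54, 39, 42, 55, 47, 42, 47, 54]
t=8: [26, 5, 8, 31, 18, 8, 18, 26]
t=9: [33, 11, 30, 38, 18, 30, 18, 33]
t=10: [42, 36, 19, 52, 41, 19, 41, 42]
t=11: [14, 28, 28, 11, 12, 28, 12, 14]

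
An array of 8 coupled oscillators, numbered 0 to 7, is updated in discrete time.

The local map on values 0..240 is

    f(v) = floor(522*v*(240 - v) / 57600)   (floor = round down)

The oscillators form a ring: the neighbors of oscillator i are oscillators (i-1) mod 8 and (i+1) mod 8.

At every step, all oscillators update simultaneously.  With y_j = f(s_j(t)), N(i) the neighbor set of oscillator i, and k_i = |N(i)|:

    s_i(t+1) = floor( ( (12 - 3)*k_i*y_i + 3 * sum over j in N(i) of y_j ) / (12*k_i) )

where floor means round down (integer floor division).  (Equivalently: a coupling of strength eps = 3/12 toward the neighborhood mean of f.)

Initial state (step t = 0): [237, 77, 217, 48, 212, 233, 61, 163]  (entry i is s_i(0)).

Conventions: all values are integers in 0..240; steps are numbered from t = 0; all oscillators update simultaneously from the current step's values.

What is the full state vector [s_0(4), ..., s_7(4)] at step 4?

Answer: [130, 130, 130, 130, 129, 129, 129, 130]

Derivation:
t=0: [237, 77, 217, 48, 212, 233, 61, 163]
t=1: [32, 91, 58, 74, 51, 29, 89, 97]
t=2: [75, 110, 100, 106, 86, 67, 113, 116]
t=3: [116, 126, 126, 126, 119, 110, 126, 127]
t=4: [130, 130, 130, 130, 129, 129, 129, 130]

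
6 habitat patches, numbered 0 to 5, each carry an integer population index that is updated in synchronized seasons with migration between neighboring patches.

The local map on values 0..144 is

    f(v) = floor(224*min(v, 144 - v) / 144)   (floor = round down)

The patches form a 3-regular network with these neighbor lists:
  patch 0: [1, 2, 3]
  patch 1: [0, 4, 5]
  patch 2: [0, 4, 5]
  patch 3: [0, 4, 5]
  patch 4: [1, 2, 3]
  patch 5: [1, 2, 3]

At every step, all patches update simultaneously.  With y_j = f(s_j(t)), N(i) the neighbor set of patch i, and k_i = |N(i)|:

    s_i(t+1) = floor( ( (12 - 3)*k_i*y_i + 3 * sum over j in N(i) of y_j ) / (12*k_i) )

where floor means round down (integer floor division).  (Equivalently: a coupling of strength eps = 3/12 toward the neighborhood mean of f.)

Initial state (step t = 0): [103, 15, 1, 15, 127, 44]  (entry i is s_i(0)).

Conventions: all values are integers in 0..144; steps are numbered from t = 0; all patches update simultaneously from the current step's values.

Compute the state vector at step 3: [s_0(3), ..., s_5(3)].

Answer: [95, 81, 58, 81, 57, 101]

Derivation:
t=0: [103, 15, 1, 15, 127, 44]
t=1: [51, 30, 13, 30, 23, 54]
t=2: [68, 51, 31, 51, 35, 72]
t=3: [95, 81, 58, 81, 57, 101]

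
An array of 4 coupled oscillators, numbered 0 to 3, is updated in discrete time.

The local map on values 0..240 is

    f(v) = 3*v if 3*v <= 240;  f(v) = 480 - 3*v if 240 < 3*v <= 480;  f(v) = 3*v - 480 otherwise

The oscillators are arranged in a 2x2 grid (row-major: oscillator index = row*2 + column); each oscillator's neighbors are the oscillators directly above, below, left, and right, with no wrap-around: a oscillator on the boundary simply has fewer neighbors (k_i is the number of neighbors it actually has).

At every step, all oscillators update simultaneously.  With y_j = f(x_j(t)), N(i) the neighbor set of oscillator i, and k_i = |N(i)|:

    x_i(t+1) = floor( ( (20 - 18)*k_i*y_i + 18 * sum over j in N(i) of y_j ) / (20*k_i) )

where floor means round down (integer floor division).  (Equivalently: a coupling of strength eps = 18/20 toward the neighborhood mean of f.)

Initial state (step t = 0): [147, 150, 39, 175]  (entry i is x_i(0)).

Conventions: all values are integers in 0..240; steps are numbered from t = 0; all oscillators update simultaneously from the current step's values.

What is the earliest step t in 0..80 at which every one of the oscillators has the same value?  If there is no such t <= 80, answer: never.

Simulating step by step:
t=0: [147, 150, 39, 175]  (not all equal)
t=1: [70, 40, 49, 70]  (not all equal)
t=2: [141, 201, 203, 141]  (not all equal)
t=3: [119, 63, 64, 119]  (not all equal)
t=4: [183, 129, 129, 183]  (not all equal)
t=5: [90, 71, 71, 90]  (not all equal)
t=6: [212, 210, 210, 212]  (not all equal)
t=7: [150, 155, 155, 150]  (not all equal)
t=8: [16, 28, 28, 16]  (not all equal)
t=9: [80, 51, 51, 80]  (not all equal)
t=10: [161, 231, 231, 161]  (not all equal)
t=11: [192, 24, 24, 192]  (not all equal)
t=12: [74, 93, 93, 74]  (not all equal)
t=13: [203, 219, 219, 203]  (not all equal)
t=14: [172, 133, 133, 172]  (not all equal)
t=15: [76, 40, 40, 76]  (not all equal)
t=16: [130, 217, 217, 130]  (not all equal)
t=17: [162, 98, 98, 162]  (not all equal)
t=18: [168, 24, 24, 168]  (not all equal)
t=19: [67, 28, 28, 67]  (not all equal)
t=20: [95, 189, 189, 95]  (not all equal)
t=21: [97, 184, 184, 97]  (not all equal)
t=22: [83, 177, 177, 83]  (not all equal)
t=23: [69, 213, 213, 69]  (not all equal)
t=24: [163, 202, 202, 163]  (not all equal)
t=25: [114, 20, 20, 114]  (not all equal)
t=26: [67, 130, 130, 67]  (not all equal)
t=27: [101, 189, 189, 101]  (not all equal)
t=28: [96, 168, 168, 96]  (not all equal)
t=29: [40, 175, 175, 40]  (not all equal)
t=30: [52, 112, 112, 52]  (not all equal)
t=31: [145, 154, 154, 145]  (not all equal)
t=32: [20, 42, 42, 20]  (not all equal)
t=33: [119, 66, 66, 119]  (not all equal)
t=34: [190, 130, 130, 190]  (not all equal)
t=35: [90, 90, 90, 90]  (all equal)

Answer: 35
Key observation: Synchronization is absorbing here: once all oscillators are equal they stay equal, and step 35 is the first all-equal step.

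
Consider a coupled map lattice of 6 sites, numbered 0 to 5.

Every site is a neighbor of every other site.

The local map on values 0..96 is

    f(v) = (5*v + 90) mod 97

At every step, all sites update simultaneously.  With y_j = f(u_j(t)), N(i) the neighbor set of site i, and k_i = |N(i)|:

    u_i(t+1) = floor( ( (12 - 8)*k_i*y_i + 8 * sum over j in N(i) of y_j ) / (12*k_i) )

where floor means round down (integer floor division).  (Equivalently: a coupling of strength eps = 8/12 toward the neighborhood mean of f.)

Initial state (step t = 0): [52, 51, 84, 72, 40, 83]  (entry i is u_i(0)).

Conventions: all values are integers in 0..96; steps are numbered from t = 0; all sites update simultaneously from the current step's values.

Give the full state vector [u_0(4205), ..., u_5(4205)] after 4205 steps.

Answer: [43, 41, 35, 43, 51, 35]
Key observation: The state at step 20, [76, 74, 68, 76, 65, 68], reappears at step 26: the system is in a cycle of period 6 from step 20 on.  Therefore the state at step 4205 equals the state at step 20 + ((4205 - 20) mod 6) = 23, which is [43, 41, 35, 43, 51, 35].

Derivation:
t=0: [52, 51, 84, 72, 40, 83]
t=1: [53, 52, 47, 54, 61, 46]
t=2: [47, 46, 41, 48, 36, 40]
t=3: [43, 42, 37, 44, 52, 56]
t=4: [37, 36, 51, 38, 46, 50]
t=5: [66, 65, 60, 67, 55, 59]
t=6: [41, 40, 35, 42, 50, 54]
t=7: [40, 58, 53, 41, 49, 53]
t=8: [67, 65, 60, 48, 56, 60]
t=9: [32, 30, 25, 32, 40, 25]
t=10: [50, 48, 43, 50, 58, 43]
t=11: [43, 41, 36, 43, 51, 36]
t=12: [34, 32, 46, 34, 42, 46]
t=13: [47, 45, 39, 47, 35, 39]
t=14: [52, 50, 64, 52, 60, 64]
t=15: [40, 38, 32, 40, 28, 32]
t=16: [76, 74, 68, 76, 64, 68]
t=17: [62, 60, 54, 62, 50, 54]
t=18: [30, 28, 42, 30, 38, 42]
t=19: [40, 38, 32, 40, 48, 32]
t=20: [76, 74, 68, 76, 65, 68]
t=21: [62, 60, 54, 62, 51, 54]
t=22: [31, 29, 42, 31, 39, 42]
t=23: [43, 41, 35, 43, 51, 35]
t=24: [33, 31, 44, 33, 41, 44]
t=25: [40, 38, 32, 40, 29, 32]
t=26: [76, 74, 68, 76, 65, 68]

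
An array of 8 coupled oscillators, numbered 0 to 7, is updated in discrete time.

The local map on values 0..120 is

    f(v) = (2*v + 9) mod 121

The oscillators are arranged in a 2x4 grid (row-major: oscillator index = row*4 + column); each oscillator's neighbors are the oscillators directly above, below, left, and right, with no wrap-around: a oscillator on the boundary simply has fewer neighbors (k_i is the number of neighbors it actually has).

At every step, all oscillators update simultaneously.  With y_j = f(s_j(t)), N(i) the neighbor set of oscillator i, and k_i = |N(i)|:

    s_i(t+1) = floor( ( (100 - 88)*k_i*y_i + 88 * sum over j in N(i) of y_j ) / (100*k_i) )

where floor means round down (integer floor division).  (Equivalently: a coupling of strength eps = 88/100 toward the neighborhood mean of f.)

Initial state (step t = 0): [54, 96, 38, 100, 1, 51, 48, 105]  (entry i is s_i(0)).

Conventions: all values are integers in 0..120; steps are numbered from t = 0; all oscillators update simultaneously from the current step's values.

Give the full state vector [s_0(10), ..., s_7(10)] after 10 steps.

Answer: [43, 39, 49, 46, 53, 70, 69, 66]

Derivation:
t=0: [54, 96, 38, 100, 1, 51, 48, 105]
t=1: [54, 101, 90, 91, 101, 70, 98, 96]
t=2: [93, 73, 79, 73, 74, 80, 61, 77]
t=3: [39, 53, 28, 42, 58, 29, 41, 24]
t=4: [62, 78, 95, 64, 68, 69, 66, 87]
t=5: [31, 39, 32, 63, 19, 28, 51, 23]
t=6: [67, 71, 70, 58, 65, 79, 69, 61]
t=7: [23, 31, 20, 17, 32, 27, 27, 14]
t=8: [69, 57, 57, 43, 60, 68, 51, 51]
t=9: [7, 15, 61, 61, 22, 38, 53, 103]
t=10: [43, 39, 49, 46, 53, 70, 69, 66]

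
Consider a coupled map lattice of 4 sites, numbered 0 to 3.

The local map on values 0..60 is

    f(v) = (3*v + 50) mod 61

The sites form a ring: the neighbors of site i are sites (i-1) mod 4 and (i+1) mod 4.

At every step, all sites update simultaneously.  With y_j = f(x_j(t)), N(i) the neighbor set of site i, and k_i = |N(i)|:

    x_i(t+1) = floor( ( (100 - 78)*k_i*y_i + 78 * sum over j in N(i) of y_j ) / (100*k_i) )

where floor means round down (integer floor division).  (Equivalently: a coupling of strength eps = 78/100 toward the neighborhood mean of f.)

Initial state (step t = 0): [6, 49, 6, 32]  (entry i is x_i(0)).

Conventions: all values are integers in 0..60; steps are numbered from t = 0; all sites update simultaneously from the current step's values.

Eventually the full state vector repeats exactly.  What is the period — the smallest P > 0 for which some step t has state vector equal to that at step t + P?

Simulating step by step:
t=0: [6, 49, 6, 32]
t=1: [16, 8, 16, 10]
t=2: [20, 31, 20, 33]
t=3: [29, 42, 29, 44]
t=4: [47, 23, 47, 24]
t=5: [24, 19, 24, 6]
t=6: [20, 10, 20, 1]
t=7: [38, 42, 38, 49]
t=8: [35, 44, 35, 35]
t=9: [43, 38, 43, 33]
t=10: [39, 53, 39, 50]
t=11: [26, 40, 26, 38]
t=12: [36, 15, 36, 13]
t=13: [32, 35, 32, 34]
t=14: [29, 25, 29, 25]
t=15: [5, 12, 5, 12]
t=16: [20, 8, 20, 8]
t=17: [20, 41, 20, 41]
t=18: [50, 49, 50, 49]
t=19: [14, 16, 14, 16]
t=20: [35, 32, 35, 32]
t=21: [25, 31, 25, 31]
t=22: [17, 6, 17, 6]
t=23: [14, 32, 14, 32]
t=24: [25, 29, 25, 29]
t=25: [12, 5, 12, 5]
t=26: [8, 20, 8, 20]
t=27: [41, 20, 41, 20]
t=28: [49, 50, 49, 50]
t=29: [16, 14, 16, 14]
t=30: [32, 35, 32, 35]
t=31: [31, 25, 31, 25]
t=32: [6, 17, 6, 17]
t=33: [32, 14, 32, 14]
t=34: [29, 25, 29, 25]

Answer: 20
Key observation: The state at step 14, [29, 25, 29, 25], reappears at step 34 — and no state repeats earlier — so the cycle the system enters has period 20.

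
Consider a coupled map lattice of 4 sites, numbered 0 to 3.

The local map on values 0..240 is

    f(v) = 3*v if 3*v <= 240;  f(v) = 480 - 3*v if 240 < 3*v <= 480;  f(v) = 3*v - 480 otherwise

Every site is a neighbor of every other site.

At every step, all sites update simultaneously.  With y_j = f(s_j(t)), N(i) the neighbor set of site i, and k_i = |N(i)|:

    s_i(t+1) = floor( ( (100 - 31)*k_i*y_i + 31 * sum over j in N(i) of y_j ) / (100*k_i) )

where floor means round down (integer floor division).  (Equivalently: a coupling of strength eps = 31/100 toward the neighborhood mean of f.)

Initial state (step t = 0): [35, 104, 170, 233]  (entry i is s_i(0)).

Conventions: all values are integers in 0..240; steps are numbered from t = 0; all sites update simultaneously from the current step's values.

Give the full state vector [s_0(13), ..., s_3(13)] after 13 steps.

Simulating step by step:
t=0: [35, 104, 170, 233]
t=1: [115, 152, 71, 182]
t=2: [124, 59, 170, 83]
t=3: [119, 160, 74, 191]
t=4: [117, 45, 175, 99]
t=5: [126, 130, 77, 158]
t=6: [104, 97, 179, 47]
t=7: [155, 168, 90, 140]
t=8: [40, 46, 155, 67]
t=9: [119, 129, 57, 166]
t=10: [114, 96, 142, 52]
t=11: [136, 168, 87, 147]
t=12: [78, 50, 165, 59]
t=13: [196, 147, 68, 163]

Answer: [196, 147, 68, 163]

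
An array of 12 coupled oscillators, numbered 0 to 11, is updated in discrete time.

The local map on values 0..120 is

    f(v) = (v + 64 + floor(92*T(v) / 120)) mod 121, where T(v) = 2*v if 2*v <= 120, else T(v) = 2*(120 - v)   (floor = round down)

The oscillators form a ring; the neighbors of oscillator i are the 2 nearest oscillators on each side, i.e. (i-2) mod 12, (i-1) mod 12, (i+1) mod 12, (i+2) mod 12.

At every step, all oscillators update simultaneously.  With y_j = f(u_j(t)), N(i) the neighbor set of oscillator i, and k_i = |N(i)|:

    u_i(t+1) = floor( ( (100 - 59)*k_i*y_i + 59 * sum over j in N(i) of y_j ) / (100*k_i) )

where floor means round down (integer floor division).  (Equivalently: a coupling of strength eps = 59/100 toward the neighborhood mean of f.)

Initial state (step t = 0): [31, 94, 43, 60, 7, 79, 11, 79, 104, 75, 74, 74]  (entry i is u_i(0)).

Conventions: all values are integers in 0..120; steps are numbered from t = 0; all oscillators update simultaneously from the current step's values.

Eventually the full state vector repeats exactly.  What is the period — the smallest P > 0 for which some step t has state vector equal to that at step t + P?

Answer: 2
Key observation: The state at step 4, [83, 83, 83, 83, 83, 83, 83, 83, 83, 83, 83, 83], reappears at step 6 — and no state repeats earlier — so the cycle the system enters has period 2.

Derivation:
t=0: [31, 94, 43, 60, 7, 79, 11, 79, 104, 75, 74, 74]
t=1: [53, 68, 61, 82, 80, 86, 84, 83, 80, 84, 74, 75]
t=2: [84, 87, 87, 85, 84, 82, 82, 82, 83, 83, 84, 85]
t=3: [81, 80, 80, 81, 81, 82, 82, 82, 82, 82, 81, 81]
t=4: [83, 83, 83, 83, 83, 83, 83, 83, 83, 83, 83, 83]
t=5: [82, 82, 82, 82, 82, 82, 82, 82, 82, 82, 82, 82]
t=6: [83, 83, 83, 83, 83, 83, 83, 83, 83, 83, 83, 83]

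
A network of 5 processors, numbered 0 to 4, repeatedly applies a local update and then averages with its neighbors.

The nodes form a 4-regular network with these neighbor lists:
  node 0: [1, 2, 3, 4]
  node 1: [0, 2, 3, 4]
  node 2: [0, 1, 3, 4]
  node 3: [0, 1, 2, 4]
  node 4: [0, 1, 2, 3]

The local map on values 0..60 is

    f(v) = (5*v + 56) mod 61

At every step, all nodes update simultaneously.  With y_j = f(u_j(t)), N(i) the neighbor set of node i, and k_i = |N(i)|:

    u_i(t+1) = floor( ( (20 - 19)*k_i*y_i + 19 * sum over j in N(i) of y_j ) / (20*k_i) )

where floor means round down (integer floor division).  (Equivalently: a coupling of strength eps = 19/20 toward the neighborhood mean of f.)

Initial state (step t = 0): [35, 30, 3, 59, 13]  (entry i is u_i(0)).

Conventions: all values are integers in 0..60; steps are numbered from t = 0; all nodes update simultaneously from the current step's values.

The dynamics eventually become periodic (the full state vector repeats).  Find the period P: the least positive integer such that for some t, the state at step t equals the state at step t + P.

Answer: 10
Key observation: The state at step 10, [24, 30, 28, 24, 25], reappears at step 20 — and no state repeats earlier — so the cycle the system enters has period 10.

Derivation:
t=0: [35, 30, 3, 59, 13]
t=1: [35, 40, 42, 35, 33]
t=2: [30, 37, 35, 30, 32]
t=3: [39, 33, 34, 39, 37]
t=4: [35, 29, 28, 35, 25]
t=5: [35, 40, 41, 35, 33]
t=6: [29, 36, 35, 29, 31]
t=7: [35, 29, 30, 35, 33]
t=8: [32, 38, 37, 32, 34]
t=9: [33, 39, 29, 33, 32]
t=10: [24, 30, 28, 24, 25]
t=11: [38, 43, 45, 38, 37]
t=12: [29, 24, 22, 29, 19]
t=13: [35, 28, 30, 35, 33]
t=14: [31, 37, 36, 31, 33]
t=15: [43, 37, 38, 43, 41]
t=16: [26, 20, 30, 26, 27]
t=17: [16, 10, 12, 16, 15]
t=18: [29, 24, 22, 29, 30]
t=19: [33, 27, 29, 33, 32]
t=20: [24, 30, 28, 24, 25]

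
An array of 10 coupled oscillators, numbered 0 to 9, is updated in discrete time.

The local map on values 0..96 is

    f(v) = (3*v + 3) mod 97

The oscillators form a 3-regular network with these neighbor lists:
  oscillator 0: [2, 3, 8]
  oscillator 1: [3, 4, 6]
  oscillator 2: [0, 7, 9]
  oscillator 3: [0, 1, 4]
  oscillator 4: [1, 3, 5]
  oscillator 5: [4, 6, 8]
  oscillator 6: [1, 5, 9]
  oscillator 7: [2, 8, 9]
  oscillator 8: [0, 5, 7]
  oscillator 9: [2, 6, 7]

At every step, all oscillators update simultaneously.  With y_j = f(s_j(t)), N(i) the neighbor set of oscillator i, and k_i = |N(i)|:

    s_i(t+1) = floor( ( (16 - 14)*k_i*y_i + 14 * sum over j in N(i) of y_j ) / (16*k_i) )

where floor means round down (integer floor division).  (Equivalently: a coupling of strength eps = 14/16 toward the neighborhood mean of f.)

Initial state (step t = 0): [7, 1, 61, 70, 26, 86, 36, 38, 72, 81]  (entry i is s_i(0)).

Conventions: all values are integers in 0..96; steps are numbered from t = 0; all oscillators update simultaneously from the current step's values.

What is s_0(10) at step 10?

Simulating step by step:
t=0: [7, 1, 61, 70, 26, 86, 36, 38, 72, 81]
t=1: [41, 34, 39, 34, 36, 43, 38, 50, 35, 42]
t=2: [15, 13, 37, 15, 16, 17, 24, 26, 36, 32]
t=3: [29, 56, 40, 47, 48, 47, 37, 19, 55, 50]
t=4: [53, 42, 63, 68, 55, 46, 53, 52, 66, 37]
t=5: [41, 47, 53, 50, 34, 47, 35, 42, 50, 66]
t=6: [55, 27, 27, 31, 44, 27, 30, 41, 38, 32]
t=7: [67, 76, 40, 68, 81, 54, 61, 34, 56, 60]
t=8: [34, 49, 33, 30, 40, 71, 66, 55, 34, 46]
t=9: [31, 43, 36, 37, 52, 14, 35, 25, 30, 29]
t=10: [48, 30, 78, 58, 36, 54, 50, 67, 75, 41]

Answer: s_0(10) = 48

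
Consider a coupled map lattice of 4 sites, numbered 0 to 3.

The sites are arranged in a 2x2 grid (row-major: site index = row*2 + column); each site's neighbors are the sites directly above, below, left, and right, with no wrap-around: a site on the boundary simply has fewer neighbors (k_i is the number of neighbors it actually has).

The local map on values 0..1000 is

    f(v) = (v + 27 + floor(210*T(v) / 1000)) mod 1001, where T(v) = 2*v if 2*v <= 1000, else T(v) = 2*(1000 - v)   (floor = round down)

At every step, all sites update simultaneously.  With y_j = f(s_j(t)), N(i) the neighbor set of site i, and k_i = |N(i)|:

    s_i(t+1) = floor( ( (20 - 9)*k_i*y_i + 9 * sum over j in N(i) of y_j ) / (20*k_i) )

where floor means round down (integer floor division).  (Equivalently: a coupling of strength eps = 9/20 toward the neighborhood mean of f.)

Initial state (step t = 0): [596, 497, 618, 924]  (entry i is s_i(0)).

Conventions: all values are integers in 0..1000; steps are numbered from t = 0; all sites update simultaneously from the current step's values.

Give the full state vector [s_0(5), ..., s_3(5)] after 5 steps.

Simulating step by step:
t=0: [596, 497, 618, 924]
t=1: [781, 801, 841, 885]
t=2: [909, 919, 931, 943]
t=3: [978, 981, 984, 988]
t=4: [13, 14, 16, 17]
t=5: [46, 46, 48, 49]

Answer: [46, 46, 48, 49]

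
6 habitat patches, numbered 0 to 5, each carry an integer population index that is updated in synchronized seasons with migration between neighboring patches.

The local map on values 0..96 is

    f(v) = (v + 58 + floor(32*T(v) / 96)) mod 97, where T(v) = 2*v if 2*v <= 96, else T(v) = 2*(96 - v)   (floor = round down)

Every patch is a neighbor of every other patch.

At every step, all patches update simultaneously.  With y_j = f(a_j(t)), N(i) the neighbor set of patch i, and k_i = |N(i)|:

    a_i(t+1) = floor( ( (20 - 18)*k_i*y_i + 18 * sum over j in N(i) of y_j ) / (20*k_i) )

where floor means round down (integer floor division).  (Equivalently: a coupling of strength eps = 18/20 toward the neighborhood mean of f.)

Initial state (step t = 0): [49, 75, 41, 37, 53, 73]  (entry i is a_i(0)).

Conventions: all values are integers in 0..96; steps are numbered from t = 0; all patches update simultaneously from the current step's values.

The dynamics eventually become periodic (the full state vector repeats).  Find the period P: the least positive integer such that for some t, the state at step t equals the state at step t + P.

Simulating step by step:
t=0: [49, 75, 41, 37, 53, 73]
t=1: [38, 37, 39, 40, 38, 38]
t=2: [24, 24, 24, 24, 24, 24]
t=3: [1, 1, 1, 1, 1, 1]
t=4: [59, 59, 59, 59, 59, 59]
t=5: [44, 44, 44, 44, 44, 44]
t=6: [34, 34, 34, 34, 34, 34]
t=7: [17, 17, 17, 17, 17, 17]
t=8: [86, 86, 86, 86, 86, 86]
t=9: [53, 53, 53, 53, 53, 53]
t=10: [42, 42, 42, 42, 42, 42]
t=11: [31, 31, 31, 31, 31, 31]
t=12: [12, 12, 12, 12, 12, 12]
t=13: [78, 78, 78, 78, 78, 78]
t=14: [51, 51, 51, 51, 51, 51]
t=15: [42, 42, 42, 42, 42, 42]

Answer: 5
Key observation: The state at step 10, [42, 42, 42, 42, 42, 42], reappears at step 15 — and no state repeats earlier — so the cycle the system enters has period 5.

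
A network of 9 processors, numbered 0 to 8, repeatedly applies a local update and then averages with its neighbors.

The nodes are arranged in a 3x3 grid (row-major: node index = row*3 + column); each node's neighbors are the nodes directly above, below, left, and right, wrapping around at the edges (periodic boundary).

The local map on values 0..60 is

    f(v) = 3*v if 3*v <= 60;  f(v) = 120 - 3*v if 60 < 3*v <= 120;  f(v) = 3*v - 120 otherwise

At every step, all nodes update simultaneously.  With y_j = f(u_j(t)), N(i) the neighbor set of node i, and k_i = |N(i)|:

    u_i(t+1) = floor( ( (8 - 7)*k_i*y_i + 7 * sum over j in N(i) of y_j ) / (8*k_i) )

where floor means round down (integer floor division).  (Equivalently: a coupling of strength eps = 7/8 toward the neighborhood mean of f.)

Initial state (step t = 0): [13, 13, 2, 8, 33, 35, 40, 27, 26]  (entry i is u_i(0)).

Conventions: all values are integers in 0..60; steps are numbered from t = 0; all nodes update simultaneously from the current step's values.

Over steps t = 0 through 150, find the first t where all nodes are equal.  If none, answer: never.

Answer: never
Key observation: The state at step 20 reappears at step 22 — the system is in a cycle of period 2 from step 20 on.  No step 0..22 is synchronized, and the cycle repeats forever, so no step up to 150 (or ever) has all nodes equal.

Derivation:
t=0: [13, 13, 2, 8, 33, 35, 40, 27, 26]  (not all equal)
t=1: [19, 27, 30, 19, 28, 22, 31, 27, 18]  (not all equal)
t=2: [40, 40, 48, 45, 45, 45, 48, 39, 39]  (not all equal)
t=3: [13, 9, 6, 13, 9, 14, 7, 9, 14]  (not all equal)
t=4: [27, 27, 35, 33, 32, 32, 34, 28, 28]  (not all equal)
t=5: [25, 29, 32, 25, 29, 24, 31, 30, 24]  (not all equal)
t=6: [33, 33, 41, 39, 38, 38, 40, 34, 34]  (not all equal)
t=7: [8, 13, 14, 7, 11, 7, 13, 12, 8]  (not all equal)
t=8: [33, 34, 28, 28, 29, 28, 27, 34, 33]  (not all equal)
t=9: [30, 25, 25, 32, 27, 32, 25, 26, 30]  (not all equal)
t=10: [38, 39, 33, 33, 34, 33, 33, 40, 37]  (not all equal)
t=11: [15, 10, 11, 17, 12, 17, 10, 11, 14]  (not all equal)
t=12: [37, 35, 40, 41, 40, 41, 41, 34, 37]  (not all equal)
t=13: [5, 7, 7, 3, 8, 3, 8, 8, 6]  (not all equal)
t=14: [18, 21, 16, 16, 16, 16, 17, 22, 19]  (not all equal)
t=15: [51, 51, 53, 49, 51, 49, 52, 53, 51]  (not all equal)
t=16: [33, 35, 32, 31, 31, 32, 33, 34, 34]  (not all equal)
t=17: [21, 21, 20, 23, 21, 24, 21, 19, 21]  (not all equal)
t=18: [56, 57, 55, 54, 53, 55, 55, 57, 55]  (not all equal)
t=19: [46, 46, 46, 43, 46, 43, 46, 45, 46]  (not all equal)
t=20: [16, 17, 16, 14, 13, 14, 15, 17, 15]  (not all equal)
t=21: [46, 47, 46, 43, 45, 43, 46, 45, 46]  (not all equal)
t=22: [16, 17, 16, 14, 13, 14, 15, 17, 15]  (not all equal)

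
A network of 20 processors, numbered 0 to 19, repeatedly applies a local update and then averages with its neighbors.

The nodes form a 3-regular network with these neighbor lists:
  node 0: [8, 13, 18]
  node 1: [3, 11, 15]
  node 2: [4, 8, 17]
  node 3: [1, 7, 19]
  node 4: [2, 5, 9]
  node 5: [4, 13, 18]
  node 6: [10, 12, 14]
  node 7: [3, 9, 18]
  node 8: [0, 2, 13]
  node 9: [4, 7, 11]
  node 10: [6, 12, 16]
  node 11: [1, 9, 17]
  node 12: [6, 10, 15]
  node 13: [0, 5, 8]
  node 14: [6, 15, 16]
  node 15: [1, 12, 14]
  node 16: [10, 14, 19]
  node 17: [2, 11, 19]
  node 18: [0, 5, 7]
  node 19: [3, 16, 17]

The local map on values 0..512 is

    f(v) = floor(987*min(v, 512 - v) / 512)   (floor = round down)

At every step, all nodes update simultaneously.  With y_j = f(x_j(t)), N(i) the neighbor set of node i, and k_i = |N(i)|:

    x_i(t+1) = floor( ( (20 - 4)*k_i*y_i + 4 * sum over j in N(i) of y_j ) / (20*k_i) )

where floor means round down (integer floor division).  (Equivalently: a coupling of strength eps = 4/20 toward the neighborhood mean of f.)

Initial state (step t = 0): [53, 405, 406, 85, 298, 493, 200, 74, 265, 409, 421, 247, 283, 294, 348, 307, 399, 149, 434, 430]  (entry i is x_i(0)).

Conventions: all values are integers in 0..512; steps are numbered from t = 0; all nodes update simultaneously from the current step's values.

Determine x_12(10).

Answer: x_12(10) = 250

Derivation:
t=0: [53, 405, 406, 85, 298, 493, 200, 74, 265, 409, 421, 247, 283, 294, 348, 307, 399, 149, 434, 430]
t=1: [151, 233, 241, 164, 358, 94, 370, 147, 429, 227, 209, 426, 416, 376, 319, 380, 216, 285, 138, 170]
t=2: [278, 408, 430, 323, 308, 199, 282, 294, 195, 399, 379, 220, 209, 251, 360, 270, 406, 413, 263, 339]
t=3: [450, 243, 190, 354, 364, 396, 417, 406, 372, 256, 274, 379, 399, 467, 308, 432, 222, 213, 467, 316]
t=4: [124, 422, 357, 313, 300, 208, 217, 222, 253, 444, 421, 296, 226, 109, 365, 195, 423, 394, 105, 377]
t=5: [251, 216, 313, 363, 381, 374, 393, 389, 439, 188, 208, 368, 412, 243, 290, 359, 184, 246, 232, 260]
t=6: [456, 390, 364, 305, 269, 290, 251, 262, 200, 340, 371, 305, 215, 433, 400, 304, 370, 455, 423, 462]
t=7: [132, 267, 292, 373, 443, 394, 446, 444, 344, 354, 294, 364, 408, 182, 249, 377, 257, 139, 204, 128]
t=8: [274, 431, 387, 270, 170, 240, 174, 169, 326, 279, 390, 297, 213, 333, 442, 284, 469, 277, 355, 265]
t=9: [433, 212, 267, 436, 338, 434, 319, 341, 355, 430, 243, 401, 395, 361, 164, 397, 121, 437, 324, 447]
t=10: [185, 365, 429, 174, 320, 185, 364, 307, 302, 184, 429, 217, 250, 273, 307, 240, 247, 169, 331, 134]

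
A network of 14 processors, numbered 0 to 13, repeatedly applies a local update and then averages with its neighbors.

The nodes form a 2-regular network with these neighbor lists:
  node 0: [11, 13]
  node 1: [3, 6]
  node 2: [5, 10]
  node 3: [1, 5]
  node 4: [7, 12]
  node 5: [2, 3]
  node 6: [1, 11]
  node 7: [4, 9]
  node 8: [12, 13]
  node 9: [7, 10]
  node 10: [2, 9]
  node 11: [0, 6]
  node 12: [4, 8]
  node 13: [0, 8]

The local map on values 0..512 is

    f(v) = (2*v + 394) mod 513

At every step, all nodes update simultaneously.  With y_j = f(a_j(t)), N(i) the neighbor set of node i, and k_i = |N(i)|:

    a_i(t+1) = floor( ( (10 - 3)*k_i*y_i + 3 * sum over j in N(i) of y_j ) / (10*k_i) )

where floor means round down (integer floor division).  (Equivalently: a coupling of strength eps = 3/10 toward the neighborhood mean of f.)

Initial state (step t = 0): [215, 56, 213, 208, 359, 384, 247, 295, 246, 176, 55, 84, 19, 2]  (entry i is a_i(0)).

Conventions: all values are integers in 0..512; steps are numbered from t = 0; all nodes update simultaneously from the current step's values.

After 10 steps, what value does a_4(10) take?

Answer: a_4(10) = 304

Derivation:
t=0: [215, 56, 213, 208, 359, 384, 247, 295, 246, 176, 55, 84, 19, 2]
t=1: [284, 455, 310, 304, 195, 185, 345, 377, 385, 309, 433, 137, 371, 381]
t=2: [357, 276, 423, 421, 224, 324, 105, 200, 132, 402, 313, 184, 138, 179]
t=3: [130, 348, 228, 214, 296, 74, 166, 271, 160, 238, 412, 200, 181, 201]
t=4: [183, 123, 269, 230, 431, 117, 200, 420, 219, 342, 238, 249, 271, 249]
t=5: [286, 182, 364, 275, 255, 194, 272, 187, 343, 121, 320, 344, 378, 350]
t=6: [335, 299, 108, 378, 330, 267, 342, 255, 66, 125, 38, 170, 153, 123]
t=7: [78, 361, 200, 220, 106, 323, 141, 297, 56, 220, 363, 168, 137, 96]
t=8: [69, 135, 212, 240, 159, 100, 160, 394, 388, 310, 156, 181, 198, 132]
t=9: [71, 190, 254, 287, 204, 156, 199, 214, 164, 403, 256, 203, 245, 125]
t=10: [78, 292, 360, 386, 304, 261, 277, 285, 221, 227, 359, 246, 334, 126]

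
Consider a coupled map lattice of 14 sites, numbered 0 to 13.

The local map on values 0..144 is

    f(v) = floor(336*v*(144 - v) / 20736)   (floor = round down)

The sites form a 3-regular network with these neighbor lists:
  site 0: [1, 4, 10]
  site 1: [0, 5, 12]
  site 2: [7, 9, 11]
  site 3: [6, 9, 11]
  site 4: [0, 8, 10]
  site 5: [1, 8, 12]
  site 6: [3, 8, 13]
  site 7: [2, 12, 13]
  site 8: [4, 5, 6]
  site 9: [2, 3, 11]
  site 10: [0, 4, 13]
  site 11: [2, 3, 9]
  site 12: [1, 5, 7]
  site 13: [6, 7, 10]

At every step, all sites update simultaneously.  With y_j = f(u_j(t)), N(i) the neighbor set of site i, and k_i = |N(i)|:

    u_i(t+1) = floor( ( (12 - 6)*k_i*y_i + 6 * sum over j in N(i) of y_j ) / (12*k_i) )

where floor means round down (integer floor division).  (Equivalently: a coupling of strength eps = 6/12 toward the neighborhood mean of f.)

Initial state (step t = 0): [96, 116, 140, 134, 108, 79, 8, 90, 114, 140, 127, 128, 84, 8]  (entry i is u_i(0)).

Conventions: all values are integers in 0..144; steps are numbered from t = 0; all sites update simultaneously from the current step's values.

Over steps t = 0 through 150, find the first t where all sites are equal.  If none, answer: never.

Answer: 5
Key observation: Synchronization is absorbing here: once all sites are equal they stay equal, and step 5 is the first all-equal step.

Derivation:
t=0: [96, 116, 140, 134, 108, 79, 8, 90, 114, 140, 127, 128, 84, 8]  (not all equal)
t=1: [61, 65, 24, 20, 58, 72, 24, 56, 54, 15, 42, 23, 76, 30]  (not all equal)
t=2: [79, 83, 48, 40, 78, 82, 51, 70, 74, 37, 70, 42, 82, 59]  (not all equal)
t=3: [82, 82, 73, 68, 83, 82, 76, 81, 81, 67, 82, 68, 82, 80]  (not all equal)
t=4: [82, 82, 82, 83, 82, 82, 82, 82, 82, 83, 82, 83, 82, 82]  (not all equal)
t=5: [82, 82, 82, 82, 82, 82, 82, 82, 82, 82, 82, 82, 82, 82]  (all equal)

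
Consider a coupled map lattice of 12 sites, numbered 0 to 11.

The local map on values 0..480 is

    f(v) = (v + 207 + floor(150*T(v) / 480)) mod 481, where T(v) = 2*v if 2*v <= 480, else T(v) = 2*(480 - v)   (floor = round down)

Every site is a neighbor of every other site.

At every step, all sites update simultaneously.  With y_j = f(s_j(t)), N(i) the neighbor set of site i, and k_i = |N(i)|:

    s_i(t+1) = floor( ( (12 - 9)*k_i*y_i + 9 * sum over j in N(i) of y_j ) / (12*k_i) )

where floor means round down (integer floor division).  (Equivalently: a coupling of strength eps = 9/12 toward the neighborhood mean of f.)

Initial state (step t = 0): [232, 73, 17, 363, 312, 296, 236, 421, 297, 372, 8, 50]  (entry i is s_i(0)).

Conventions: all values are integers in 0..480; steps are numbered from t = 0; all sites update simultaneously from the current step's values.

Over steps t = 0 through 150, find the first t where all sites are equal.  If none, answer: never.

Answer: 4
Key observation: Synchronization is absorbing here: once all sites are equal they stay equal, and step 4 is the first all-equal step.

Derivation:
t=0: [232, 73, 17, 363, 312, 296, 236, 421, 297, 372, 8, 50]  (not all equal)
t=1: [169, 209, 192, 179, 176, 175, 170, 183, 175, 180, 190, 202]  (not all equal)
t=2: [19, 31, 26, 22, 21, 21, 19, 23, 21, 22, 25, 29]  (not all equal)
t=3: [243, 246, 245, 243, 243, 243, 243, 244, 243, 243, 244, 246]  (not all equal)
t=4: [117, 117, 117, 117, 117, 117, 117, 117, 117, 117, 117, 117]  (all equal)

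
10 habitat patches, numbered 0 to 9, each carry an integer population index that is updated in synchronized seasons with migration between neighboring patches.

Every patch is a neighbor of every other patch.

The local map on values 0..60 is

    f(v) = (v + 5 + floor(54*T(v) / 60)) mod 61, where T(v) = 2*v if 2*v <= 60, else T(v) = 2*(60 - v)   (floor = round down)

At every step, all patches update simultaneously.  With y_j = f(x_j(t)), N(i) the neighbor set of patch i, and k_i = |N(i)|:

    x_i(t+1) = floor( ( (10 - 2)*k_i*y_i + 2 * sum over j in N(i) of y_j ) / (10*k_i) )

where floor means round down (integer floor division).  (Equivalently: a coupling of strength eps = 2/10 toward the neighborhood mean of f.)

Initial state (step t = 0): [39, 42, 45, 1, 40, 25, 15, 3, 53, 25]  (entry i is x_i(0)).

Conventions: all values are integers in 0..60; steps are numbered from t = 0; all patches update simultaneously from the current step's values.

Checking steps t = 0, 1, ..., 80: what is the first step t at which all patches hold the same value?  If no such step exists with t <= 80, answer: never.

Simulating step by step:
t=0: [39, 42, 45, 1, 40, 25, 15, 3, 53, 25]  (not all equal)
t=1: [19, 17, 16, 9, 19, 14, 40, 14, 10, 14]  (not all equal)
t=2: [54, 50, 47, 32, 54, 43, 25, 43, 35, 43]  (not all equal)
t=3: [9, 12, 14, 23, 9, 16, 14, 16, 22, 16]  (not all equal)
t=4: [31, 37, 41, 13, 31, 45, 41, 45, 11, 45]  (not all equal)
t=5: [26, 22, 20, 37, 26, 17, 20, 17, 32, 17]  (not all equal)
t=6: [17, 9, 5, 22, 17, 45, 5, 45, 25, 45]  (not all equal)
t=7: [45, 28, 20, 9, 45, 17, 20, 17, 16, 17]  (not all equal)
t=8: [18, 23, 6, 29, 18, 46, 6, 46, 44, 46]  (not all equal)
t=9: [48, 11, 21, 24, 48, 17, 21, 17, 17, 17]  (not all equal)
t=10: [16, 33, 7, 14, 16, 46, 7, 46, 46, 46]  (not all equal)
t=11: [44, 25, 24, 40, 44, 17, 24, 17, 17, 17]  (not all equal)
t=12: [19, 17, 15, 22, 19, 47, 15, 47, 47, 47]  (not all equal)
t=13: [52, 47, 43, 11, 52, 18, 43, 18, 18, 18]  (not all equal)
t=14: [14, 18, 20, 34, 14, 49, 20, 49, 49, 49]  (not all equal)
t=15: [39, 47, 4, 23, 39, 14, 4, 14, 14, 14]  (not all equal)
t=16: [21, 16, 18, 12, 21, 40, 18, 40, 40, 40]  (not all equal)
t=17: [7, 44, 49, 35, 7, 21, 49, 21, 21, 21]  (not all equal)
t=18: [21, 15, 12, 21, 21, 4, 12, 4, 4, 4]  (not all equal)
t=19: [5, 40, 33, 5, 5, 16, 33, 16, 16, 16]  (not all equal)
t=20: [21, 22, 26, 21, 21, 45, 26, 45, 45, 45]  (not all equal)
t=21: [3, 6, 14, 3, 3, 14, 14, 14, 14, 14]  (not all equal)
t=22: [17, 23, 41, 17, 17, 41, 41, 41, 41, 41]  (not all equal)
t=23: [46, 12, 20, 46, 46, 20, 20, 20, 20, 20]  (not all equal)
t=24: [13, 31, 1, 13, 13, 1, 1, 1, 1, 1]  (not all equal)
t=25: [36, 25, 9, 36, 36, 9, 9, 9, 9, 9]  (not all equal)
t=26: [23, 16, 29, 23, 23, 29, 29, 29, 29, 29]  (not all equal)
t=27: [11, 43, 24, 11, 11, 24, 24, 24, 24, 24]  (not all equal)
t=28: [31, 17, 12, 31, 31, 12, 12, 12, 12, 12]  (not all equal)
t=29: [29, 48, 37, 29, 29, 37, 37, 37, 37, 37]  (not all equal)
t=30: [24, 15, 22, 24, 24, 22, 22, 22, 22, 22]  (not all equal)
t=31: [11, 39, 6, 11, 11, 6, 6, 6, 6, 6]  (not all equal)
t=32: [32, 21, 21, 32, 32, 21, 21, 21, 21, 21]  (not all equal)
t=33: [22, 3, 3, 22, 22, 3, 3, 3, 3, 3]  (not all equal)
t=34: [6, 12, 12, 6, 6, 12, 12, 12, 12, 12]  (not all equal)
t=35: [23, 36, 36, 23, 23, 36, 36, 36, 36, 36]  (not all equal)
t=36: [10, 22, 22, 10, 10, 22, 22, 22, 22, 22]  (not all equal)
t=37: [28, 6, 6, 28, 28, 6, 6, 6, 6, 6]  (not all equal)
t=38: [21, 21, 21, 21, 21, 21, 21, 21, 21, 21]  (all equal)

Answer: 38
Key observation: Synchronization is absorbing here: once all patches are equal they stay equal, and step 38 is the first all-equal step.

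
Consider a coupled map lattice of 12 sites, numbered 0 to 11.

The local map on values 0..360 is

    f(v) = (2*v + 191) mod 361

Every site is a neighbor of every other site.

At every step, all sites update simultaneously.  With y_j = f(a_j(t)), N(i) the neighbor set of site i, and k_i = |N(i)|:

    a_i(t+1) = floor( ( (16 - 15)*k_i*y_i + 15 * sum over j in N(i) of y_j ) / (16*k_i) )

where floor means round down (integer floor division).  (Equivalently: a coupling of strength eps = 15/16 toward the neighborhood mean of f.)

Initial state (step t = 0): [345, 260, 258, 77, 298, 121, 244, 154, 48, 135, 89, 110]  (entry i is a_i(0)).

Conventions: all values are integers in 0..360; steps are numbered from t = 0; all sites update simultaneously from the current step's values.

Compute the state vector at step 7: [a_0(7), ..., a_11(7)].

Simulating step by step:
t=0: [345, 260, 258, 77, 298, 121, 244, 154, 48, 135, 89, 110]
t=1: [187, 182, 182, 182, 189, 189, 183, 187, 184, 188, 190, 189]
t=2: [201, 202, 202, 202, 201, 201, 202, 201, 202, 201, 201, 201]
t=3: [232, 232, 232, 232, 232, 232, 232, 232, 232, 232, 232, 232]
t=4: [294, 294, 294, 294, 294, 294, 294, 294, 294, 294, 294, 294]
t=5: [57, 57, 57, 57, 57, 57, 57, 57, 57, 57, 57, 57]
t=6: [305, 305, 305, 305, 305, 305, 305, 305, 305, 305, 305, 305]
t=7: [79, 79, 79, 79, 79, 79, 79, 79, 79, 79, 79, 79]

Answer: [79, 79, 79, 79, 79, 79, 79, 79, 79, 79, 79, 79]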